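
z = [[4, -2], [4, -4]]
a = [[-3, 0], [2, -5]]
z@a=[[-16, 10], [-20, 20]]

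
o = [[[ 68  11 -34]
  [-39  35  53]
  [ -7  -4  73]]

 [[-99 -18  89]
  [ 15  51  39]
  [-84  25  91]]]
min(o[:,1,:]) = -39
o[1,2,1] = 25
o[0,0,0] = 68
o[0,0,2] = -34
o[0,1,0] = -39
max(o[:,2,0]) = -7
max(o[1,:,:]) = 91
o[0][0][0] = 68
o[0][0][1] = 11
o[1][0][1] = -18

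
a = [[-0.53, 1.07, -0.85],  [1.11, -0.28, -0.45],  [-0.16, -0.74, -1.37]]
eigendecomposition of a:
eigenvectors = [[0.66+0.00j,(0.27+0.52j),0.27-0.52j], [(0.7+0j),(0.12-0.42j),0.12+0.42j], [-0.27+0.00j,(0.68+0j),0.68-0.00j]]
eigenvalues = [(0.94+0j), (-1.56+0.34j), (-1.56-0.34j)]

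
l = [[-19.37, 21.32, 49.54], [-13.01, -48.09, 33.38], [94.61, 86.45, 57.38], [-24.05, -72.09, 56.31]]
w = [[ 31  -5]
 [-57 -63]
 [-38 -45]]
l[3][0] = -24.05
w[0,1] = -5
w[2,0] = -38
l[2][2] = 57.38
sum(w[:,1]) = -113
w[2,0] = -38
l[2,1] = 86.45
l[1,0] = -13.01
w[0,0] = 31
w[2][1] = -45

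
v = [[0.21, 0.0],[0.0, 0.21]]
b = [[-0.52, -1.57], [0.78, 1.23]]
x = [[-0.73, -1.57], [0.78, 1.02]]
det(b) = 0.59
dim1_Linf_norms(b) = [1.57, 1.23]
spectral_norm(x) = 2.14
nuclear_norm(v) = 0.42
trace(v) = 0.42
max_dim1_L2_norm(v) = 0.21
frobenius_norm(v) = 0.30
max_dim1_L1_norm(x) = 2.3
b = x + v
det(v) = 0.04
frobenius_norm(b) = 2.20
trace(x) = 0.29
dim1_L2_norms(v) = [0.21, 0.21]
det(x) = 0.48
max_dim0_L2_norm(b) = 1.99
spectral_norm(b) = 2.19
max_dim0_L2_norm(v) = 0.21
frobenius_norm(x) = 2.16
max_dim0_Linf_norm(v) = 0.21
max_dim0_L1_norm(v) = 0.21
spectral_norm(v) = 0.21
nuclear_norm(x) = 2.37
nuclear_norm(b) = 2.45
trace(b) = 0.71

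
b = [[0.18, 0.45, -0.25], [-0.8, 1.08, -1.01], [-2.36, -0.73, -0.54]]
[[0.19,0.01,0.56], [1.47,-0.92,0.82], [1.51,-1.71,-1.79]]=b @ [[-0.69, 0.64, 0.48], [0.47, -0.01, 0.99], [-0.41, 0.39, -0.13]]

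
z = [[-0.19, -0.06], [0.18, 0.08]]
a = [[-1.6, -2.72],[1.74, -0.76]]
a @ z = [[-0.19, -0.12], [-0.47, -0.17]]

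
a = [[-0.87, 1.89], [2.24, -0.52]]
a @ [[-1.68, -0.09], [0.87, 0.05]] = [[3.11,  0.17],[-4.22,  -0.23]]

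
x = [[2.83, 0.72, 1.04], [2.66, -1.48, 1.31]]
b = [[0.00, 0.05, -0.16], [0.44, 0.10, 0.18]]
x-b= [[2.83, 0.67, 1.20], [2.22, -1.58, 1.13]]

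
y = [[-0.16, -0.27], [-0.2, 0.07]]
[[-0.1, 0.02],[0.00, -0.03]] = y@[[0.09, 0.12], [0.30, -0.15]]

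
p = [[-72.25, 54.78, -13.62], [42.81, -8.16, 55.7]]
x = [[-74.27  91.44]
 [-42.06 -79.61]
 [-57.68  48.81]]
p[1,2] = 55.7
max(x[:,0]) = -42.06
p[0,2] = -13.62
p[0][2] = -13.62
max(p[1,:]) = 55.7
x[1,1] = -79.61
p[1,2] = 55.7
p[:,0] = [-72.25, 42.81]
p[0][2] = -13.62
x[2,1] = 48.81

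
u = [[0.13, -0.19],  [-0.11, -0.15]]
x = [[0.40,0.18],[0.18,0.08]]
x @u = [[0.03,-0.1], [0.01,-0.05]]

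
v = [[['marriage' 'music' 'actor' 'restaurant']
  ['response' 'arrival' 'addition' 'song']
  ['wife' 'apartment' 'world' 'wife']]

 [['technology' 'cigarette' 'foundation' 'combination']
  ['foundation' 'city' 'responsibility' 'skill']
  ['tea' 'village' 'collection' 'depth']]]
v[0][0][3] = 'restaurant'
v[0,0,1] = 'music'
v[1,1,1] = 'city'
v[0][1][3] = 'song'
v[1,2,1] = 'village'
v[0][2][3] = 'wife'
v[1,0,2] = 'foundation'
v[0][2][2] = 'world'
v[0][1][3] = 'song'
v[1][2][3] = 'depth'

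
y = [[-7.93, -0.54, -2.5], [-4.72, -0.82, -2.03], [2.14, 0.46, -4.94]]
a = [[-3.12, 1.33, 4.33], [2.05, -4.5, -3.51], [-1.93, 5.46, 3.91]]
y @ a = [[28.46,-21.77,-42.22], [16.96,-13.67,-25.5], [3.8,-26.20,-11.66]]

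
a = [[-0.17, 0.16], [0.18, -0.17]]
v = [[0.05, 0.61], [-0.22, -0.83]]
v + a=[[-0.12, 0.77],[-0.04, -1.0]]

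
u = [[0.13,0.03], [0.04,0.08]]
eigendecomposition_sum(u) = [[0.12, 0.05], [0.07, 0.03]] + [[0.01, -0.02],[-0.03, 0.05]]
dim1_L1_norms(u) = [0.16, 0.12]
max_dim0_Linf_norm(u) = 0.13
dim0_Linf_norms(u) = [0.13, 0.08]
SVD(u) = [[-0.88, -0.48], [-0.48, 0.88]] @ diag([0.14813060654335633, 0.062107353872930066]) @ [[-0.90, -0.44], [-0.44, 0.90]]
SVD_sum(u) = [[0.12,0.06],  [0.06,0.03]] + [[0.01, -0.03],[-0.02, 0.05]]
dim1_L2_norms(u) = [0.13, 0.09]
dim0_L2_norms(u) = [0.14, 0.09]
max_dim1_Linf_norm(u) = 0.13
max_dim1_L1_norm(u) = 0.16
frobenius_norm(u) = 0.16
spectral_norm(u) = 0.15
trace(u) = 0.21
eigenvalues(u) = [0.15, 0.06]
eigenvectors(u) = [[0.86,-0.41],[0.51,0.91]]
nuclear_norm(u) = 0.21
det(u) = 0.01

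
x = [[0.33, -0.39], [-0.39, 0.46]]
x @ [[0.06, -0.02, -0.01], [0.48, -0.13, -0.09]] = [[-0.17,  0.04,  0.03], [0.2,  -0.05,  -0.04]]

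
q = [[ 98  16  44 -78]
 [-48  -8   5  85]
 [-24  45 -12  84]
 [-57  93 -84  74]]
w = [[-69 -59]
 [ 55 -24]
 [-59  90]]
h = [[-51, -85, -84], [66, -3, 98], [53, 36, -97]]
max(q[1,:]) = 85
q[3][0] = -57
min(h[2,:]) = -97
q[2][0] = -24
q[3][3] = 74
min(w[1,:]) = -24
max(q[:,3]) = 85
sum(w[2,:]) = 31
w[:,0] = [-69, 55, -59]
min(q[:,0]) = -57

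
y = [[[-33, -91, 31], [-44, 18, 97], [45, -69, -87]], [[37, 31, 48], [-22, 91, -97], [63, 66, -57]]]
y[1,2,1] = 66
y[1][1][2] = -97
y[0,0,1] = -91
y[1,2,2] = -57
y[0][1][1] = 18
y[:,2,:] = [[45, -69, -87], [63, 66, -57]]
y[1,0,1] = 31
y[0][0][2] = 31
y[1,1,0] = -22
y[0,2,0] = 45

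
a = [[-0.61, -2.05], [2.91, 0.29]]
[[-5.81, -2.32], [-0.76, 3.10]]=a @[[-0.56,0.98], [3.00,0.84]]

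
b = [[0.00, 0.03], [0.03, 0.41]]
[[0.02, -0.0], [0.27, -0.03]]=b @ [[0.61, -0.07], [0.61, -0.07]]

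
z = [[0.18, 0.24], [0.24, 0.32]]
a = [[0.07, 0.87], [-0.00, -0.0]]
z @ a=[[0.01, 0.16], [0.02, 0.21]]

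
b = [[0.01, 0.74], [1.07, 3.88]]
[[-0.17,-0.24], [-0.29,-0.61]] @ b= [[-0.26,-1.06], [-0.66,-2.58]]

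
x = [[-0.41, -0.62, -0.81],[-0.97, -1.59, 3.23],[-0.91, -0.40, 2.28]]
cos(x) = [[0.44, -0.62, 1.16], [0.25, 0.19, -0.72], [0.37, -0.15, -0.39]]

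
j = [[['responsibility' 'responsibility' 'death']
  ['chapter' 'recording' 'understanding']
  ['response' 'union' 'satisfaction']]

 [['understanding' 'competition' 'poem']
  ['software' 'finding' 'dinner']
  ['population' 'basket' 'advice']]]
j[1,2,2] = 'advice'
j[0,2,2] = 'satisfaction'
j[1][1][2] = 'dinner'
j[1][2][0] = 'population'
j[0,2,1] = 'union'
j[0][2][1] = 'union'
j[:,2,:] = [['response', 'union', 'satisfaction'], ['population', 'basket', 'advice']]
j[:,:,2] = [['death', 'understanding', 'satisfaction'], ['poem', 'dinner', 'advice']]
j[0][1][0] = 'chapter'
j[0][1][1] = 'recording'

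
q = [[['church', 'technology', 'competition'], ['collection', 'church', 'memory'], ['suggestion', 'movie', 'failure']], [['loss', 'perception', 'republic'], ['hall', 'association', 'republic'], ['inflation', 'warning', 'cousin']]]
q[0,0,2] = 'competition'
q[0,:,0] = ['church', 'collection', 'suggestion']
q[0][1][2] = 'memory'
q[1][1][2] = 'republic'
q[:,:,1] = [['technology', 'church', 'movie'], ['perception', 'association', 'warning']]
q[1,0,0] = 'loss'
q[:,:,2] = [['competition', 'memory', 'failure'], ['republic', 'republic', 'cousin']]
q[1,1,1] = 'association'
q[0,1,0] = 'collection'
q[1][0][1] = 'perception'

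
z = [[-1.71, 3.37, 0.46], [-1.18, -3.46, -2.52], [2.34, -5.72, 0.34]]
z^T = [[-1.71, -1.18, 2.34], [3.37, -3.46, -5.72], [0.46, -2.52, 0.34]]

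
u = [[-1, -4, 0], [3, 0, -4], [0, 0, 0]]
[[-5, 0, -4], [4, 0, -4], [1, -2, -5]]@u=[[5, 20, 0], [-4, -16, 0], [-7, -4, 8]]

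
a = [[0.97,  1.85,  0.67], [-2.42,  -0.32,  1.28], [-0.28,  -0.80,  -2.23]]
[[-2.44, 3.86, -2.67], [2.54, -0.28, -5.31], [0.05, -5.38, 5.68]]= a @ [[-0.65, 1.06, 1.17], [-1.15, 0.81, -1.24], [0.47, 1.99, -2.25]]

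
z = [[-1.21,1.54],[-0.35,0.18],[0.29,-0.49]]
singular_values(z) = [2.07, 0.18]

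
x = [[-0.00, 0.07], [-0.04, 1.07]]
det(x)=0.003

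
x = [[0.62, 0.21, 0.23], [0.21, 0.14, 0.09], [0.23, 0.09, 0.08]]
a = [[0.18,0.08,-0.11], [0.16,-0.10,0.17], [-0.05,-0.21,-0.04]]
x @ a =[[0.13,-0.02,-0.04],  [0.06,-0.02,-0.00],  [0.05,-0.01,-0.01]]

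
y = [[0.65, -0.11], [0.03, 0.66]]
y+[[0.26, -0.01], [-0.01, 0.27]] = [[0.91, -0.12], [0.02, 0.93]]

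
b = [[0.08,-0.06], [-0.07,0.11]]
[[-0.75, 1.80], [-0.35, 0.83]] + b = [[-0.67,1.74], [-0.42,0.94]]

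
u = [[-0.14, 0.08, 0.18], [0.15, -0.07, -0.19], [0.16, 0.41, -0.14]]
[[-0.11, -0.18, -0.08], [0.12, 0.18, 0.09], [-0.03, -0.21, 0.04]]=u @ [[0.50, 0.53, 0.38],[-0.3, -0.80, -0.09],[-0.11, -0.23, -0.13]]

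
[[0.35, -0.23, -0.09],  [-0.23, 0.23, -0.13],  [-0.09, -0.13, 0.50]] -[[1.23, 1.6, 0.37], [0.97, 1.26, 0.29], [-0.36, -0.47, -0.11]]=[[-0.88, -1.83, -0.46], [-1.2, -1.03, -0.42], [0.27, 0.34, 0.61]]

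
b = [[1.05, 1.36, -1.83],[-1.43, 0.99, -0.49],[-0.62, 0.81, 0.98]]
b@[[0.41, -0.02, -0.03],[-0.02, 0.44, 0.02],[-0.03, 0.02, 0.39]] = [[0.46, 0.54, -0.72], [-0.59, 0.45, -0.13], [-0.30, 0.39, 0.42]]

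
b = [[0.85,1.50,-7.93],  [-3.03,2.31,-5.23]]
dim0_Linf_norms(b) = [3.03, 2.31, 7.93]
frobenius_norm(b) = 10.38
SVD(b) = [[-0.80, -0.6], [-0.60, 0.8]] @ diag([9.894045550397058, 3.1361062875272876]) @ [[0.12, -0.26, 0.96], [-0.93, 0.30, 0.19]]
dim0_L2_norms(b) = [3.15, 2.75, 9.5]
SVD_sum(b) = [[-0.92, 2.07, -7.56],[-0.69, 1.56, -5.72]] + [[1.77, -0.57, -0.37],[-2.34, 0.75, 0.49]]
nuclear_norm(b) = 13.03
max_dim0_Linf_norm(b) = 7.93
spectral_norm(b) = 9.89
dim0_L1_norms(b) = [3.88, 3.81, 13.16]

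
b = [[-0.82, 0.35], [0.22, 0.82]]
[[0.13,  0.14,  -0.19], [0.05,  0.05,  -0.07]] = b @ [[-0.12, -0.13, 0.18], [0.09, 0.09, -0.13]]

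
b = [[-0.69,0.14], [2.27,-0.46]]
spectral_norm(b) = 2.42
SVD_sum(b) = [[-0.69, 0.14], [2.27, -0.46]] + [[0.0, 0.0],  [0.0, 0.0]]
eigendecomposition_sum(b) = [[-0.69,0.14], [2.27,-0.46]] + [[0.00, 0.0], [0.00, 0.00]]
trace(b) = -1.15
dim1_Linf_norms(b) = [0.69, 2.27]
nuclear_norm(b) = 2.42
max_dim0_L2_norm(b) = 2.37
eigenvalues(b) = [-1.15, 0.0]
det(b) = -0.00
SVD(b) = [[-0.29,0.96], [0.96,0.29]] @ diag([2.420784991009565, 0.0001652356576422104]) @ [[0.98, -0.2], [0.2, 0.98]]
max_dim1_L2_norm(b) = 2.32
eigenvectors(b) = [[-0.29, -0.2], [0.96, -0.98]]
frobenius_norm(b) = 2.42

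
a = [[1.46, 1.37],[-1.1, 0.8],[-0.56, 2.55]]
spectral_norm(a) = 3.01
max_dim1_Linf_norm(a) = 2.55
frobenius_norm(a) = 3.56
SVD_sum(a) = [[-0.07, 1.28], [-0.05, 0.86], [-0.15, 2.57]] + [[1.53,0.09], [-1.05,-0.06], [-0.41,-0.02]]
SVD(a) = [[-0.43, 0.81], [-0.29, -0.55], [-0.86, -0.22]] @ diag([3.0061609935183307, 1.9072483008378551]) @ [[0.06,-1.0],[1.00,0.06]]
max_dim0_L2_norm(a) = 3.0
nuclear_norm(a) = 4.91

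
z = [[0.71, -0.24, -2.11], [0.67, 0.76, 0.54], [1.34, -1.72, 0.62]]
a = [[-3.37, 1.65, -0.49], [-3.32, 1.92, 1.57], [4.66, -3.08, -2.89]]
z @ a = [[-11.43, 7.21, 5.37], [-2.26, 0.90, -0.7], [4.08, -3.00, -5.15]]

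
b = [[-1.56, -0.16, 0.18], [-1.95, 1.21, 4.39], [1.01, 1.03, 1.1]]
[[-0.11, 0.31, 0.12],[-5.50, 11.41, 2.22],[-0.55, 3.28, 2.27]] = b @ [[-0.34, 0.03, -0.5], [1.84, 0.52, 3.39], [-1.91, 2.47, -0.65]]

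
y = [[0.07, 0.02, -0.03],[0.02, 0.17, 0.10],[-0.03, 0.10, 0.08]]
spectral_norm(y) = 0.23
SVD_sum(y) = [[0.0,0.00,0.0], [0.0,0.17,0.11], [0.0,0.11,0.07]] + [[0.07, 0.02, -0.03],[0.02, 0.01, -0.01],[-0.03, -0.01, 0.01]] + [[-0.00,  0.00,  -0.00], [0.00,  -0.00,  0.00], [-0.0,  0.0,  -0.00]]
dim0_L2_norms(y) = [0.08, 0.2, 0.13]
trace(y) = 0.32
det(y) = -0.00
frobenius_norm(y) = 0.25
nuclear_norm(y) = 0.33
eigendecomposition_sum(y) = [[-0.0, 0.0, -0.00], [0.00, -0.00, 0.0], [-0.0, 0.0, -0.00]] + [[0.07, 0.02, -0.03],  [0.02, 0.01, -0.01],  [-0.03, -0.01, 0.01]] + [[0.00, 0.0, 0.0], [0.00, 0.17, 0.11], [0.0, 0.11, 0.07]]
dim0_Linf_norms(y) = [0.07, 0.17, 0.1]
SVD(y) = [[-0.00, 0.90, 0.44], [-0.84, 0.24, -0.49], [-0.54, -0.38, 0.75]] @ diag([0.2346601733030105, 0.08790905599656539, 0.0025692292995758968]) @ [[-0.0, -0.84, -0.54], [0.90, 0.24, -0.38], [-0.44, 0.49, -0.75]]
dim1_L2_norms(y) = [0.08, 0.2, 0.13]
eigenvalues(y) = [-0.0, 0.09, 0.23]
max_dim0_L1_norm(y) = 0.29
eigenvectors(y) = [[-0.44, 0.9, 0.00], [0.49, 0.24, 0.84], [-0.75, -0.38, 0.54]]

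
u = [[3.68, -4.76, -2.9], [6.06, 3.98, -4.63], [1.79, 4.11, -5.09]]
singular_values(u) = [10.75, 6.61, 2.3]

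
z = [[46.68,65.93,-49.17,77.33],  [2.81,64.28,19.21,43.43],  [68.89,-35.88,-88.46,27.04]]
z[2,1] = -35.88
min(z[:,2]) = -88.46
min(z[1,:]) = 2.81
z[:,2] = [-49.17, 19.21, -88.46]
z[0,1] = 65.93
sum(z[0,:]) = 140.77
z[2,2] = -88.46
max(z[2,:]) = 68.89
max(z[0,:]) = 77.33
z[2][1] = -35.88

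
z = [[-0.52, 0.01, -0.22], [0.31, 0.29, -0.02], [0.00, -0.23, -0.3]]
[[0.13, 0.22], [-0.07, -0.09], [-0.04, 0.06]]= z @ [[-0.28, -0.33], [0.07, 0.02], [0.08, -0.20]]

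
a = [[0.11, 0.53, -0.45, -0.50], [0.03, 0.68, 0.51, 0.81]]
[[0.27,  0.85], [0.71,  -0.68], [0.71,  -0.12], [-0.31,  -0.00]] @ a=[[0.06, 0.72, 0.31, 0.55], [0.06, -0.09, -0.67, -0.91], [0.07, 0.29, -0.38, -0.45], [-0.03, -0.16, 0.14, 0.16]]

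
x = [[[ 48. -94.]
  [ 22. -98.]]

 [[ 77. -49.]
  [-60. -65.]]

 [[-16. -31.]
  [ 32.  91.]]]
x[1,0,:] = [77.0, -49.0]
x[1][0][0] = 77.0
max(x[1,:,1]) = -49.0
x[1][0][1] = -49.0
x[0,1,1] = -98.0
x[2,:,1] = [-31.0, 91.0]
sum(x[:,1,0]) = -6.0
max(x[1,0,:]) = 77.0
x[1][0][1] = -49.0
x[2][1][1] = 91.0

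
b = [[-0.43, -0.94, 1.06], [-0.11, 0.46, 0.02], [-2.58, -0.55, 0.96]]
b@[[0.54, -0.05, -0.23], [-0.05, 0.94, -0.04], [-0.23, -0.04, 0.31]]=[[-0.43,-0.90,0.47], [-0.09,0.44,0.01], [-1.59,-0.43,0.91]]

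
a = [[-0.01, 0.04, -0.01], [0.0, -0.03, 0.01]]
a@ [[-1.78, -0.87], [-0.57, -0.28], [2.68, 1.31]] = [[-0.03, -0.02], [0.04, 0.02]]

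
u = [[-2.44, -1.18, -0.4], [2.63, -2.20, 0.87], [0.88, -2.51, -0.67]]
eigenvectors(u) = [[-0.19-0.37j, -0.19+0.37j, (-0.3+0j)], [-0.45+0.45j, (-0.45-0.45j), 0.03+0.00j], [-0.65+0.00j, (-0.65-0j), (0.95+0j)]]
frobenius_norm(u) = 5.25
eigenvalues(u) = [(-2.14+2.26j), (-2.14-2.26j), (-1.04+0j)]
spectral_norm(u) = 4.29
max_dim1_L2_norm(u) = 3.54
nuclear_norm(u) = 8.01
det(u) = -10.04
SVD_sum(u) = [[-0.84, 0.72, -0.12], [2.64, -2.27, 0.38], [1.67, -1.44, 0.24]] + [[-1.51, -1.86, -0.63], [0.11, 0.13, 0.04], [-0.93, -1.14, -0.39]] + [[-0.09, -0.05, 0.35], [-0.11, -0.06, 0.44], [0.13, 0.07, -0.52]]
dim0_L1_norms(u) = [5.95, 5.89, 1.94]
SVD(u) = [[-0.26, -0.85, -0.46], [0.82, 0.06, -0.58], [0.52, -0.52, 0.68]] @ diag([4.293612670058075, 2.908903898729824, 0.8039703647966089]) @ [[0.75, -0.65, 0.11], [0.61, 0.75, 0.26], [0.25, 0.13, -0.96]]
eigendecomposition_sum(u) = [[(-1.08+0.53j), (-0.47-0.93j), (-0.32+0.2j)], [1.30+1.29j, -1.11+1.14j, 0.45+0.37j], [(-0.02+1.87j), -1.63+0.00j, (0.05+0.59j)]] + [[-1.08-0.53j, -0.47+0.93j, -0.32-0.20j], [(1.3-1.29j), (-1.11-1.14j), (0.45-0.37j)], [-0.02-1.87j, (-1.63-0j), (0.05-0.59j)]] + [[(-0.29+0j), -0.24+0.00j, 0.24-0.00j], [(0.03-0j), 0.03-0.00j, -0.03+0.00j], [0.91-0.00j, 0.75-0.00j, (-0.78+0j)]]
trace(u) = -5.31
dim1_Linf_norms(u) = [2.44, 2.63, 2.51]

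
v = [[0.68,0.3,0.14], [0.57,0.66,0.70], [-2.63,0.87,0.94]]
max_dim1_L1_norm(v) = 4.44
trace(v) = 2.28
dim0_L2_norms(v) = [2.78, 1.13, 1.18]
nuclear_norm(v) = 4.32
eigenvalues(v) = [(-0.21+0j), (1.25+0.53j), (1.25-0.53j)]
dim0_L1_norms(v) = [3.88, 1.83, 1.78]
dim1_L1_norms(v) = [1.12, 1.93, 4.44]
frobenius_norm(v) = 3.22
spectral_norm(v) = 2.97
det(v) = -0.39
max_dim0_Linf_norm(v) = 2.63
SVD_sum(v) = [[0.47, -0.13, -0.15], [0.14, -0.04, -0.04], [-2.69, 0.76, 0.85]] + [[0.22, 0.37, 0.35],[0.43, 0.73, 0.71],[0.06, 0.1, 0.1]] + [[-0.0, 0.07, -0.07], [0.0, -0.03, 0.03], [-0.0, 0.01, -0.01]]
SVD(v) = [[-0.17, -0.44, 0.88], [-0.05, -0.89, -0.46], [0.98, -0.12, 0.13]] @ diag([2.968722160179891, 1.2471286788616185, 0.10610746447686988]) @ [[-0.92, 0.26, 0.29], [-0.39, -0.66, -0.64], [-0.03, 0.7, -0.71]]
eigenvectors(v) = [[-0.11+0.00j, (-0.02+0.33j), (-0.02-0.33j)], [0.66+0.00j, (-0.3+0.59j), -0.30-0.59j], [(-0.74+0j), -0.68+0.00j, -0.68-0.00j]]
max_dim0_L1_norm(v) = 3.88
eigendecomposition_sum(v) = [[-0.04+0.00j, (0.02-0j), -0.01-0.00j], [0.22-0.00j, -0.12+0.00j, 0.05+0.00j], [-0.25+0.00j, (0.14-0j), (-0.05-0j)]] + [[0.36+0.60j, (0.14-0.17j), 0.07-0.24j], [0.17+1.39j, (0.39-0.2j), 0.33-0.38j], [-1.19+0.81j, 0.37+0.27j, 0.50+0.12j]] + [[(0.36-0.6j), 0.14+0.17j, (0.07+0.24j)], [0.17-1.39j, 0.39+0.20j, (0.33+0.38j)], [-1.19-0.81j, (0.37-0.27j), (0.5-0.12j)]]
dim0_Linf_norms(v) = [2.63, 0.87, 0.94]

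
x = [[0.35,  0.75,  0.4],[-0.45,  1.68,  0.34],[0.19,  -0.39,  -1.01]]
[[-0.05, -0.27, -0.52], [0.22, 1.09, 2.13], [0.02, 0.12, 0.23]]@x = [[0.01,  -0.29,  0.41], [-0.01,  1.17,  -1.69], [-0.00,  0.13,  -0.18]]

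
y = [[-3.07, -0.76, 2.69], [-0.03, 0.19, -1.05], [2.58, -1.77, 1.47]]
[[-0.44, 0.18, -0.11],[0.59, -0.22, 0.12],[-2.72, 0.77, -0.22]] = y @ [[-0.39, 0.13, -0.06], [0.6, -0.09, -0.07], [-0.44, 0.19, -0.13]]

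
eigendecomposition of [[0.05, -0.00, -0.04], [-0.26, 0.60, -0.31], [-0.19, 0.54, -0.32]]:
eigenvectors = [[-0.08, 0.57, 0.31],[0.78, 0.56, 0.5],[0.62, 0.60, 0.81]]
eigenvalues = [0.38, 0.01, -0.06]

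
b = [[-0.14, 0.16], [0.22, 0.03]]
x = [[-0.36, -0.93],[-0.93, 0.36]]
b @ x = [[-0.10, 0.19], [-0.11, -0.19]]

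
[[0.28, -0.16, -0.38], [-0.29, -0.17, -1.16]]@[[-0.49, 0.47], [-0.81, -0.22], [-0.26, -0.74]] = [[0.09, 0.45],[0.58, 0.76]]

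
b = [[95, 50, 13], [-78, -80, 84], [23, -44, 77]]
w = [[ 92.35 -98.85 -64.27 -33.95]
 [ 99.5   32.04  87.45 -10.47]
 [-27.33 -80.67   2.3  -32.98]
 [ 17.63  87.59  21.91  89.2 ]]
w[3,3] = 89.2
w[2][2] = 2.3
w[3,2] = 21.91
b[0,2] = 13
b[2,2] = 77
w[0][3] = -33.95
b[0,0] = 95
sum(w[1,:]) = 208.52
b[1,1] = -80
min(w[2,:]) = -80.67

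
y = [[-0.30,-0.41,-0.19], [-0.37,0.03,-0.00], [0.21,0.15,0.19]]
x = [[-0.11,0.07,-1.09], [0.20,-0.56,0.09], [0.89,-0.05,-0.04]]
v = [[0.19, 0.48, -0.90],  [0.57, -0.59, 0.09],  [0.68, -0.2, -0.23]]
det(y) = -0.02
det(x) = -0.53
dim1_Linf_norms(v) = [0.9, 0.59, 0.68]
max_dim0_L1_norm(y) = 0.88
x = y + v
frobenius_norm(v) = 1.52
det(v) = -0.14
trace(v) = -0.63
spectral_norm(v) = 1.10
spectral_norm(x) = 1.12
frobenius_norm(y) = 0.73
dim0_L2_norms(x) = [0.92, 0.57, 1.09]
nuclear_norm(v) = 2.26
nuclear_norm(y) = 1.06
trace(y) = -0.08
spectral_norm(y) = 0.66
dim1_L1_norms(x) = [1.27, 0.85, 0.98]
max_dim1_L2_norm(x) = 1.1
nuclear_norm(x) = 2.55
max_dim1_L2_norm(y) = 0.54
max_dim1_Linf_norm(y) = 0.41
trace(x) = -0.71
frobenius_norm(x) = 1.54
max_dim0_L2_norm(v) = 0.93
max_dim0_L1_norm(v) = 1.44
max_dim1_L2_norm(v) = 1.04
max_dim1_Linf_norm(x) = 1.09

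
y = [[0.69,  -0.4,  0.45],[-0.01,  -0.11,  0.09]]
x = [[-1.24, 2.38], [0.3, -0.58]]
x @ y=[[-0.88,  0.23,  -0.34], [0.21,  -0.06,  0.08]]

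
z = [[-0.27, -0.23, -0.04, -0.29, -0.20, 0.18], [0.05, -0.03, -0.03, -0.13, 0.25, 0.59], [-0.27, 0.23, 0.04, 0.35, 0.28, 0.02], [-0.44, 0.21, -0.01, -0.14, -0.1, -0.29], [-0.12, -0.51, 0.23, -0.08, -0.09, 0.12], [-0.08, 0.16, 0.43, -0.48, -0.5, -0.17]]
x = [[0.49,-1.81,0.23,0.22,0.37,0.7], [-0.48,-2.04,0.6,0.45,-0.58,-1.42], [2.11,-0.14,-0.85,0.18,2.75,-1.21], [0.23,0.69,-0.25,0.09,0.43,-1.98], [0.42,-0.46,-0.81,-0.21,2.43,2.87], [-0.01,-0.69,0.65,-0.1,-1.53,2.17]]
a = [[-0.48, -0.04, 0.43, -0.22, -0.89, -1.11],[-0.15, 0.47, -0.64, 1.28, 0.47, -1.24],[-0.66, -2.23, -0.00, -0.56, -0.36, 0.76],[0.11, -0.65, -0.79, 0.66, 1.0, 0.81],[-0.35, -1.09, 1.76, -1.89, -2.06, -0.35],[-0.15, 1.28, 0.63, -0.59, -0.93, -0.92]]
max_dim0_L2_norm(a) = 2.91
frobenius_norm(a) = 5.71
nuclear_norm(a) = 9.69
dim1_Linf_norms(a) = [1.11, 1.28, 2.23, 1.0, 2.06, 1.28]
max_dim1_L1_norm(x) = 7.24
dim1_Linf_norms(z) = [0.29, 0.59, 0.35, 0.44, 0.51, 0.5]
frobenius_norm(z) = 1.57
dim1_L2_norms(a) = [1.58, 2.01, 2.54, 1.77, 3.51, 2.03]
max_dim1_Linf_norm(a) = 2.23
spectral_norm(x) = 4.70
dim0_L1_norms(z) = [1.23, 1.37, 0.78, 1.47, 1.42, 1.37]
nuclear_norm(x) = 13.50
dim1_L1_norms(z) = [1.21, 1.08, 1.19, 1.19, 1.15, 1.82]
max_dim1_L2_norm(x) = 3.9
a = x @ z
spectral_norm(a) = 4.34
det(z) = 0.01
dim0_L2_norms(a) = [0.92, 2.91, 2.17, 2.52, 2.69, 2.23]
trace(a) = -2.33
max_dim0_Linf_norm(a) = 2.23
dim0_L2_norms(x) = [2.27, 2.94, 1.51, 0.59, 4.06, 4.56]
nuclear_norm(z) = 3.39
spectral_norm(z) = 1.03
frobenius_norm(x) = 7.33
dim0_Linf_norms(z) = [0.44, 0.51, 0.43, 0.48, 0.5, 0.59]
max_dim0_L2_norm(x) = 4.56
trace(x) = 2.29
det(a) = -0.00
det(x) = -0.00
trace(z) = -0.66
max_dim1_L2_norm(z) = 0.85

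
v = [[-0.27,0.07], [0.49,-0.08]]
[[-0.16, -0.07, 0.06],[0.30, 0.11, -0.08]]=v @ [[0.64, 0.15, -0.08], [0.16, -0.45, 0.56]]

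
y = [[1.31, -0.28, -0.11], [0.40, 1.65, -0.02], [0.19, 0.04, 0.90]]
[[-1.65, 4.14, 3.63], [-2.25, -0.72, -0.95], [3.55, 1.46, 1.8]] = y@[[-1.13, 3.00, 2.64], [-1.04, -1.15, -1.20], [4.23, 1.04, 1.5]]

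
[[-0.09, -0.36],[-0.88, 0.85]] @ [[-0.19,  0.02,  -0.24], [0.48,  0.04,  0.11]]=[[-0.16,-0.02,-0.02],[0.58,0.02,0.3]]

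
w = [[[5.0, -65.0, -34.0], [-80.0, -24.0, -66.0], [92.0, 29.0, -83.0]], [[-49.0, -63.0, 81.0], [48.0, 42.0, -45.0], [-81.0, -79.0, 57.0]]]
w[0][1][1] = -24.0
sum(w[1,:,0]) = -82.0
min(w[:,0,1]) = -65.0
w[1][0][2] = 81.0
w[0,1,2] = -66.0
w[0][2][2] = -83.0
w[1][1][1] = 42.0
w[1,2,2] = 57.0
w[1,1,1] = 42.0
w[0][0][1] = -65.0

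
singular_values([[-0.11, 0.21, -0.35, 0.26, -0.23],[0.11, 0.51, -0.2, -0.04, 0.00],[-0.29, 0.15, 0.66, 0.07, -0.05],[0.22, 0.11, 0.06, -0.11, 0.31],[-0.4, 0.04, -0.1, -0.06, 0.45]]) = [0.82, 0.64, 0.59, 0.52, 0.12]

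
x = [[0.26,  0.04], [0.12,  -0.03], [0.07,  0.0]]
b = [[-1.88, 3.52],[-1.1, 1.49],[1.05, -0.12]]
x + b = [[-1.62, 3.56], [-0.98, 1.46], [1.12, -0.12]]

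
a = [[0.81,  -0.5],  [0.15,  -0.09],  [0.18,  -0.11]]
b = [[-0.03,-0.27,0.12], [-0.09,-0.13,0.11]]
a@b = [[0.02, -0.15, 0.04], [0.0, -0.03, 0.01], [0.0, -0.03, 0.01]]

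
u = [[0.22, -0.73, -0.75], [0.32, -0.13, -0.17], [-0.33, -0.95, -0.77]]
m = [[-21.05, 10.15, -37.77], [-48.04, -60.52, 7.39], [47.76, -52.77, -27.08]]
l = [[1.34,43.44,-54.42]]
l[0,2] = -54.42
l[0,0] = 1.34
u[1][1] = -0.132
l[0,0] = 1.34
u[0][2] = -0.751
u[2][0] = -0.333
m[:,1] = [10.15, -60.52, -52.77]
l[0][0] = 1.34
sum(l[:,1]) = 43.44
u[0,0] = 0.218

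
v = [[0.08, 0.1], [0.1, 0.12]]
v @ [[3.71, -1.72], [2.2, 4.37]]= [[0.52, 0.3], [0.64, 0.35]]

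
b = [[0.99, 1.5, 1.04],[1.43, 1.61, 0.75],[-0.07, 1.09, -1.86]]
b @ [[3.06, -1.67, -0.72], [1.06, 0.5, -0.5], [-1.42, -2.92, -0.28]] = [[3.14, -3.94, -1.75], [5.02, -3.77, -2.04], [3.58, 6.09, 0.03]]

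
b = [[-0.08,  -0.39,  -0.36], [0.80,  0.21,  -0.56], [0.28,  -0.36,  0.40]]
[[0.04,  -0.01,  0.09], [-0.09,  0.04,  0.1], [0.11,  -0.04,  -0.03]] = b @ [[0.01, -0.00, 0.03], [-0.19, 0.06, -0.07], [0.10, -0.04, -0.17]]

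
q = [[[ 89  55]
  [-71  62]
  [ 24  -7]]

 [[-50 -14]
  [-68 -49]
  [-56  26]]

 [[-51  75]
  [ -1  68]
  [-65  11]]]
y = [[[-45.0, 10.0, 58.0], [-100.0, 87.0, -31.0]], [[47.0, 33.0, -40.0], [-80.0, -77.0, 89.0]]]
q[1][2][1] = 26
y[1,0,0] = 47.0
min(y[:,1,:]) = -100.0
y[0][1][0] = -100.0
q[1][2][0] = -56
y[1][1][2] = 89.0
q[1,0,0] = -50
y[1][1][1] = -77.0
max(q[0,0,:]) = 89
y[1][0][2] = -40.0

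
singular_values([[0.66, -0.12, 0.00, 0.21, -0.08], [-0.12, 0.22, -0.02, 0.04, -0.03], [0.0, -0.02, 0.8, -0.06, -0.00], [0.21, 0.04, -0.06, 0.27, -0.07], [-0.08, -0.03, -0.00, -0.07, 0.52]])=[0.82, 0.78, 0.5, 0.26, 0.11]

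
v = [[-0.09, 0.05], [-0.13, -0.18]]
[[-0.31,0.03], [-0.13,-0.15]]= v@[[2.76, 0.11], [-1.25, 0.73]]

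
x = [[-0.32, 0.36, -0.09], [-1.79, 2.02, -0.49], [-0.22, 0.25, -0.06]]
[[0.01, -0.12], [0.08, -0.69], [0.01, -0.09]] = x @ [[-0.02, 0.25], [0.09, -0.09], [0.29, 0.13]]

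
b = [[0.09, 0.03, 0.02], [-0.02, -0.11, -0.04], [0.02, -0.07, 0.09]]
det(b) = -0.00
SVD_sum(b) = [[0.02, 0.06, 0.00], [-0.04, -0.1, -0.0], [-0.02, -0.05, -0.0]] + [[0.03, -0.01, 0.05], [-0.01, 0.0, -0.01], [0.06, -0.02, 0.08]] + [[0.04, -0.01, -0.03], [0.03, -0.01, -0.02], [-0.02, 0.01, 0.01]]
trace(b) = 0.07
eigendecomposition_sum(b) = [[0.04, -0.01, 0.04], [-0.02, 0.00, -0.02], [0.07, -0.01, 0.08]] + [[0.05, 0.02, -0.02], [0.0, 0.0, -0.00], [-0.05, -0.02, 0.02]] + [[0.0, 0.02, 0.0], [-0.01, -0.11, -0.02], [-0.0, -0.04, -0.01]]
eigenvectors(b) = [[-0.45, 0.74, -0.16], [0.19, 0.06, 0.93], [-0.87, -0.67, 0.33]]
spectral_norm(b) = 0.14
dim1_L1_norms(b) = [0.14, 0.17, 0.18]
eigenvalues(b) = [0.12, 0.07, -0.12]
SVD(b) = [[-0.43, -0.52, -0.74],  [0.81, 0.16, -0.57],  [0.41, -0.84, 0.35]] @ diag([0.13822578302391747, 0.11676206169964708, 0.0645000298842775]) @ [[-0.33, -0.94, -0.03], [-0.57, 0.23, -0.79], [-0.75, 0.25, 0.61]]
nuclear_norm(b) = 0.32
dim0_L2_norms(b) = [0.09, 0.13, 0.1]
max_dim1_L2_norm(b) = 0.12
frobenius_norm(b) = 0.19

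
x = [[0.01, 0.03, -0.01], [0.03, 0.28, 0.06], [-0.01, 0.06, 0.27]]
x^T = [[0.01, 0.03, -0.01], [0.03, 0.28, 0.06], [-0.01, 0.06, 0.27]]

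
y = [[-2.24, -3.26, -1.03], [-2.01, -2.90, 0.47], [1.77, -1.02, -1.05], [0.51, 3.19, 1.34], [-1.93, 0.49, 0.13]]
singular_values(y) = [6.21, 3.32, 1.16]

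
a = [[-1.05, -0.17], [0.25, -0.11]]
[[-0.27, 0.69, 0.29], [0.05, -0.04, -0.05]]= a @ [[0.24, -0.52, -0.25], [0.08, -0.86, -0.15]]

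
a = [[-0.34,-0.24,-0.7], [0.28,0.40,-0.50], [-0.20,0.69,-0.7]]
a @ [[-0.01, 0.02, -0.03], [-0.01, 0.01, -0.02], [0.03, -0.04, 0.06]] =[[-0.02, 0.02, -0.03], [-0.02, 0.03, -0.05], [-0.03, 0.03, -0.05]]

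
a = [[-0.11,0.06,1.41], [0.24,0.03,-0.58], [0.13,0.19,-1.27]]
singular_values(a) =[2.0, 0.19, 0.17]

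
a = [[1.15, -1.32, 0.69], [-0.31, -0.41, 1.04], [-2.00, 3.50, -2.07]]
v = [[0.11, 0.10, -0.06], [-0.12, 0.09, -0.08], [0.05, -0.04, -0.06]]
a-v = [[1.04, -1.42, 0.75], [-0.19, -0.5, 1.12], [-2.05, 3.54, -2.01]]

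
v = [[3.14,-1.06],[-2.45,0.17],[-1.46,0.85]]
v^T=[[3.14,  -2.45,  -1.46],[-1.06,  0.17,  0.85]]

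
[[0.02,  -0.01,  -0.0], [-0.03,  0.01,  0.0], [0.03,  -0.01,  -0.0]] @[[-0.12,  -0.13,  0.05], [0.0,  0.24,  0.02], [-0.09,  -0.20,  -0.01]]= [[-0.00,-0.00,0.00], [0.00,0.01,-0.0], [-0.0,-0.01,0.00]]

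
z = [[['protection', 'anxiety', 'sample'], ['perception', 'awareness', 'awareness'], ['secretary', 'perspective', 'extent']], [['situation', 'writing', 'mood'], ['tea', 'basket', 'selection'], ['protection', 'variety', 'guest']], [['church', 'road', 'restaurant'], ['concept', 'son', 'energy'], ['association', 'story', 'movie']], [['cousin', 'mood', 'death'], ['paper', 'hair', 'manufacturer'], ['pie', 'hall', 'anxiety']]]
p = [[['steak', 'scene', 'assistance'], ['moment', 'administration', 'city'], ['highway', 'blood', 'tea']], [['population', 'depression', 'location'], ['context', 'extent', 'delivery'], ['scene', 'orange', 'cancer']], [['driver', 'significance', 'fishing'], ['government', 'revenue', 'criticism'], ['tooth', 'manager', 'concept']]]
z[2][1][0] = 'concept'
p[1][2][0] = 'scene'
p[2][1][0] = 'government'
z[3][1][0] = 'paper'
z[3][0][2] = 'death'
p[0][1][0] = 'moment'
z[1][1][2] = 'selection'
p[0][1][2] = 'city'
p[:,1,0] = ['moment', 'context', 'government']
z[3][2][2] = 'anxiety'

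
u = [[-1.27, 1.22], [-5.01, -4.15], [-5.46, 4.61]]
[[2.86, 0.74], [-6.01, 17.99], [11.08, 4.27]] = u @[[-0.4, -2.2],[1.93, -1.68]]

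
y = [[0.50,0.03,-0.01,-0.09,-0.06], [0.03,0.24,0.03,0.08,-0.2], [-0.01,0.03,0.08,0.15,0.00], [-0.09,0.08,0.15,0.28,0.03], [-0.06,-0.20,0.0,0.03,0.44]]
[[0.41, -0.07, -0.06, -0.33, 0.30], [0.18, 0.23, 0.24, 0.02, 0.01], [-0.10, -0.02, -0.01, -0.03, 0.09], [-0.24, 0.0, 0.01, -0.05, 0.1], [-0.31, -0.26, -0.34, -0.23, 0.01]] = y @ [[0.67, -0.23, -0.26, -0.73, 0.76], [0.60, 0.86, 0.73, -0.53, -0.43], [-0.81, -0.58, 0.13, -0.49, -0.24], [-0.33, 0.02, -0.28, 0.09, 0.87], [-0.32, -0.23, -0.46, -0.88, -0.13]]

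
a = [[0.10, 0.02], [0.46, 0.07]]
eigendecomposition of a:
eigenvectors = [[0.24, -0.18], [0.97, 0.98]]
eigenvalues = [0.18, -0.01]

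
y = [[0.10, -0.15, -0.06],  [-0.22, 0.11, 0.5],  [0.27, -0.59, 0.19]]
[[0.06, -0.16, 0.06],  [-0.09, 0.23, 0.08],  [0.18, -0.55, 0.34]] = y@[[0.24,-0.34,0.03], [-0.21,0.82,-0.47], [-0.03,0.13,0.27]]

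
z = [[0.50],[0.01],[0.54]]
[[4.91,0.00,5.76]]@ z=[[5.57]]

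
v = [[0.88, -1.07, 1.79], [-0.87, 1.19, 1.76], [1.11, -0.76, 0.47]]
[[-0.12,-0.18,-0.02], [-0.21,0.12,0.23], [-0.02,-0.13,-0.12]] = v @ [[-0.01, -0.05, -0.12], [-0.05, 0.09, 0.02], [-0.09, -0.02, 0.06]]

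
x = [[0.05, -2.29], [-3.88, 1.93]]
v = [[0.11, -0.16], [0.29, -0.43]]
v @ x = [[0.63,-0.56], [1.68,-1.49]]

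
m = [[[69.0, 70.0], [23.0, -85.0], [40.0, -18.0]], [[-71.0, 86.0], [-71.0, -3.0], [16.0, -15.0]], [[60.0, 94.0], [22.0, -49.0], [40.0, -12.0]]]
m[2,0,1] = 94.0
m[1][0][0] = -71.0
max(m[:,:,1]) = 94.0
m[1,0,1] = 86.0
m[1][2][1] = -15.0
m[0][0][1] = 70.0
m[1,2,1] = -15.0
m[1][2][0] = 16.0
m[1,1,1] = -3.0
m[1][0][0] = -71.0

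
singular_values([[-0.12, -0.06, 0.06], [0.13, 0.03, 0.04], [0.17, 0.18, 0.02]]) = [0.3, 0.07, 0.07]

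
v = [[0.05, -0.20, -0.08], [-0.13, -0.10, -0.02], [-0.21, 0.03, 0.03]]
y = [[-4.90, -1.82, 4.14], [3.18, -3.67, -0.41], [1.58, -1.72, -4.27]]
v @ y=[[-1.01,0.78,0.63], [0.29,0.64,-0.41], [1.17,0.22,-1.01]]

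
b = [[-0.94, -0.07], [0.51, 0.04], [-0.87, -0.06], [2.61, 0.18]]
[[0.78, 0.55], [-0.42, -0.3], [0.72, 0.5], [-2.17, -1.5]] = b @ [[-0.86, -0.50], [0.41, -1.09]]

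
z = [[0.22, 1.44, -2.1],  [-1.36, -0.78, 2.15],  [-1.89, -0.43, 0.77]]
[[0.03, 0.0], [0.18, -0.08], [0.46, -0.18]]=z@[[-0.27, 0.10], [-0.14, 0.06], [-0.14, 0.05]]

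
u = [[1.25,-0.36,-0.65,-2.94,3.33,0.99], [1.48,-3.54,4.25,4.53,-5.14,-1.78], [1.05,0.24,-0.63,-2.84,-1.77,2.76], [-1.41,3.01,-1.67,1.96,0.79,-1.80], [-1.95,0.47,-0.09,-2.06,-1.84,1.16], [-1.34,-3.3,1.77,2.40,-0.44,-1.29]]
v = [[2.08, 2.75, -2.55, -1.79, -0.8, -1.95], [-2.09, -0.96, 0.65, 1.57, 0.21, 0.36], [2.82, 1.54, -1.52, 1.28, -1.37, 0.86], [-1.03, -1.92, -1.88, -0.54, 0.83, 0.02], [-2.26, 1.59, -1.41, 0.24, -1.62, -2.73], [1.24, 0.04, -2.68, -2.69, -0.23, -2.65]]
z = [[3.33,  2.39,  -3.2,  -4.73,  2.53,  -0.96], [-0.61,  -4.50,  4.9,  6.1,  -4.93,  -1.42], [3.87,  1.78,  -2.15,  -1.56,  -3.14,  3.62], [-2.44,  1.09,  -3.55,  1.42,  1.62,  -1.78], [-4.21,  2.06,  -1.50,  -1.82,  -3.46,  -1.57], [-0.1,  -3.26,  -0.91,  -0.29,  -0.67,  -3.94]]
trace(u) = -4.09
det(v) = 86.55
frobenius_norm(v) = 10.17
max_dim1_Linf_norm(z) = 6.1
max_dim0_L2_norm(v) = 4.93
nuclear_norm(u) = 25.54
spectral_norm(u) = 10.70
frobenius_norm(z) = 17.61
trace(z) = -9.30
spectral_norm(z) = 12.89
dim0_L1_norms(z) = [14.56, 15.08, 16.21, 15.92, 16.35, 13.29]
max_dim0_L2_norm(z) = 8.21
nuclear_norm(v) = 19.99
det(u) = 108.20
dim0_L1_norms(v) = [11.52, 8.8, 10.69, 8.11, 5.06, 8.57]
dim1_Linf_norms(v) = [2.75, 2.09, 2.82, 1.92, 2.73, 2.69]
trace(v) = -5.21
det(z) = 15226.40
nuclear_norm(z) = 37.11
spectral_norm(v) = 7.52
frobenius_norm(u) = 13.57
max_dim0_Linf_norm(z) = 6.1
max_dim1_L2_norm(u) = 9.1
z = u + v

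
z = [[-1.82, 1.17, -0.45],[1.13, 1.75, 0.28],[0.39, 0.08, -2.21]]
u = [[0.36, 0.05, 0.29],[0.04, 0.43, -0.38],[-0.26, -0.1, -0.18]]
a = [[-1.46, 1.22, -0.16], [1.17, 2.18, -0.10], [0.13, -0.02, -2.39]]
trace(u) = 0.61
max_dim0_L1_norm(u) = 0.85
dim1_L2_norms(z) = [2.21, 2.1, 2.25]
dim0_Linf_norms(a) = [1.46, 2.18, 2.39]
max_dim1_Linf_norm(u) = 0.43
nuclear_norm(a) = 6.75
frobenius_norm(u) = 0.81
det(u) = -0.00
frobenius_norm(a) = 3.94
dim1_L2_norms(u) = [0.46, 0.58, 0.33]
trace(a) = -1.67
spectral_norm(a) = 2.57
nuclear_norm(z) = 6.55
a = z + u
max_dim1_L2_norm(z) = 2.25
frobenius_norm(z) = 3.79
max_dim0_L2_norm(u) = 0.51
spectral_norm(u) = 0.63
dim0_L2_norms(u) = [0.45, 0.44, 0.51]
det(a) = 11.05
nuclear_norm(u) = 1.16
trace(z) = -2.28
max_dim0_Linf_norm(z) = 2.21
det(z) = 10.40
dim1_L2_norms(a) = [1.91, 2.48, 2.39]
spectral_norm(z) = 2.32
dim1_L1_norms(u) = [0.7, 0.85, 0.54]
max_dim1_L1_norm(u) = 0.85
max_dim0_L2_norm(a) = 2.5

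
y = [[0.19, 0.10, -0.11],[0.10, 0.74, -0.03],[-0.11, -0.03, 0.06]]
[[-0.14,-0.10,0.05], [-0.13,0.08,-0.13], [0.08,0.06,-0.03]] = y @ [[-0.93, -0.51, 0.21],[-0.06, 0.19, -0.21],[-0.35, 0.17, -0.27]]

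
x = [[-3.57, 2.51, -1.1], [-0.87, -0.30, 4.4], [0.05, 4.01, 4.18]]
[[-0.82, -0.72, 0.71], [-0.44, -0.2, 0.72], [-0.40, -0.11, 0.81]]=x @ [[0.22, 0.19, -0.19],[-0.04, -0.02, 0.07],[-0.06, -0.01, 0.13]]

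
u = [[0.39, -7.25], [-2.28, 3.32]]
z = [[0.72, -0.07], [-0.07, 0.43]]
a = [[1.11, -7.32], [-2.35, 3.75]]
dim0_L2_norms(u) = [2.31, 7.97]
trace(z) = 1.15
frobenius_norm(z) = 0.84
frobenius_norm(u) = 8.30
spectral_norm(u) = 8.09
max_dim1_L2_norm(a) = 7.4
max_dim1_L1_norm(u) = 7.64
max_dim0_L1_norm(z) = 0.79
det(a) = -13.04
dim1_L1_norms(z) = [0.79, 0.5]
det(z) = 0.30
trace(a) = 4.86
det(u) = -15.24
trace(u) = 3.71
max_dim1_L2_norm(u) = 7.26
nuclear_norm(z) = 1.15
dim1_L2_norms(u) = [7.26, 4.03]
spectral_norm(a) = 8.49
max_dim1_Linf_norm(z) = 0.72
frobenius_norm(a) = 8.63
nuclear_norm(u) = 9.97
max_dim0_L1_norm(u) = 10.57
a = z + u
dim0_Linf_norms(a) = [2.35, 7.32]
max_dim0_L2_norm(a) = 8.22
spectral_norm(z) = 0.74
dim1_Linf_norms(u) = [7.25, 3.32]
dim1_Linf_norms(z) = [0.72, 0.43]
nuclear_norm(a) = 10.02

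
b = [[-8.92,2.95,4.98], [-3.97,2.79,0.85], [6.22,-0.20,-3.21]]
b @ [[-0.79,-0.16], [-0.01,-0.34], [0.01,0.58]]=[[7.07, 3.31], [3.12, 0.18], [-4.94, -2.79]]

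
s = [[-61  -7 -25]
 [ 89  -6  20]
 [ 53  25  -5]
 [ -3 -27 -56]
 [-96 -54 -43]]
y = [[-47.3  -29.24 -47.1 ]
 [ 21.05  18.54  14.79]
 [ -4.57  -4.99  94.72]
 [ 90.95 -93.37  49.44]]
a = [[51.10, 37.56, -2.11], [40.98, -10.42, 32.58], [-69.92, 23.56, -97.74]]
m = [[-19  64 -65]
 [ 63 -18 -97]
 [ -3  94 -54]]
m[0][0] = -19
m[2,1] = 94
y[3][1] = -93.37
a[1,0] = 40.98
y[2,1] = -4.99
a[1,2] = 32.58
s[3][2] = -56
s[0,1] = -7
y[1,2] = 14.79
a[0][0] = 51.1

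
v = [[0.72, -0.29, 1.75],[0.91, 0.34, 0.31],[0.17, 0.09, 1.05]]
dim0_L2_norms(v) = [1.17, 0.46, 2.06]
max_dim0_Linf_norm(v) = 1.75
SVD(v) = [[-0.84, 0.19, -0.50], [-0.29, -0.95, 0.11], [-0.45, 0.24, 0.86]] @ diag([2.2526932277571654, 0.8279878075870358, 0.29001622731188026]) @ [[-0.42, 0.05, -0.91],  [-0.83, -0.43, 0.36],  [-0.37, 0.9, 0.22]]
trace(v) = 2.11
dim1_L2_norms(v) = [1.91, 1.02, 1.07]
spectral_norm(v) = 2.25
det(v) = 0.54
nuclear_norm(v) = 3.37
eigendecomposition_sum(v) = [[0.15+0.16j, (-0.16+0.09j), 0.01-0.42j], [0.25-0.25j, 0.16+0.25j, (-0.68+0.01j)], [(-0.04-0.04j), 0.04-0.03j, 0.01+0.10j]] + [[(0.15-0.16j), -0.16-0.09j, 0.01+0.42j], [(0.25+0.25j), (0.16-0.25j), -0.68-0.01j], [(-0.04+0.04j), (0.04+0.03j), (0.01-0.1j)]] + [[0.42-0.00j,(0.03+0j),(1.74-0j)], [(0.41-0j),(0.03+0j),(1.66-0j)], [(0.25-0j),(0.02+0j),1.03-0.00j]]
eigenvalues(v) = [(0.31+0.52j), (0.31-0.52j), (1.48+0j)]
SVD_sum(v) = [[0.8, -0.09, 1.72], [0.27, -0.03, 0.59], [0.43, -0.05, 0.92]] + [[-0.13, -0.07, 0.06],[0.65, 0.34, -0.28],[-0.16, -0.09, 0.07]] + [[0.05,-0.13,-0.03], [-0.01,0.03,0.01], [-0.09,0.22,0.05]]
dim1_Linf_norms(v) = [1.75, 0.91, 1.05]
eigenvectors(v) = [[-0.02+0.52j, (-0.02-0.52j), 0.66+0.00j], [0.84+0.00j, 0.84-0.00j, 0.64+0.00j], [(-0.01-0.13j), -0.01+0.13j, 0.39+0.00j]]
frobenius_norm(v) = 2.42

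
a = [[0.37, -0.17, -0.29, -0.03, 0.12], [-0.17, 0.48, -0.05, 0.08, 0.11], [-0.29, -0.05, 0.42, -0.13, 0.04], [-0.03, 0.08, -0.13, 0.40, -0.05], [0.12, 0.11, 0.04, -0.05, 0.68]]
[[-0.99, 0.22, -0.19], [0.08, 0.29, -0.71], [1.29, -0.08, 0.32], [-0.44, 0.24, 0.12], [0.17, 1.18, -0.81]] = a@[[-2.19, 0.92, 0.38],[-0.51, 0.49, -1.09],[1.22, 0.66, 1.26],[-0.69, 0.98, 0.81],[0.59, 1.52, -1.09]]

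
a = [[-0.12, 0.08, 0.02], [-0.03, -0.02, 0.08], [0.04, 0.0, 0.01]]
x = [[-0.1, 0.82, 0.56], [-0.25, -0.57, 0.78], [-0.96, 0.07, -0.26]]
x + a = [[-0.22, 0.90, 0.58], [-0.28, -0.59, 0.86], [-0.92, 0.07, -0.25]]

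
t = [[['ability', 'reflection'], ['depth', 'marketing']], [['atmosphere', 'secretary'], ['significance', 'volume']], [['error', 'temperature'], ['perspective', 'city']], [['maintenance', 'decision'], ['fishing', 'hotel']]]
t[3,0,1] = 'decision'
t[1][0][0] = 'atmosphere'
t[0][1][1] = 'marketing'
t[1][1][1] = 'volume'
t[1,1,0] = 'significance'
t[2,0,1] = 'temperature'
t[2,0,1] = 'temperature'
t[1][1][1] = 'volume'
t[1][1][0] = 'significance'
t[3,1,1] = 'hotel'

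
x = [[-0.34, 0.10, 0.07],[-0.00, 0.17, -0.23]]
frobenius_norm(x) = 0.46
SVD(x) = [[-1.0, -0.02],  [-0.02, 1.0]] @ diag([0.3612708495948064, 0.28597792438061864]) @ [[0.94, -0.29, -0.18],[0.02, 0.59, -0.81]]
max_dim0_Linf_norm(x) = 0.34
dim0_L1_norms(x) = [0.34, 0.27, 0.3]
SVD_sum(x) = [[-0.34, 0.1, 0.07],[-0.01, 0.0, 0.00]] + [[-0.00, -0.0, 0.00], [0.01, 0.17, -0.23]]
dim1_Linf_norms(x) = [0.34, 0.23]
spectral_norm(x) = 0.36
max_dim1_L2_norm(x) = 0.36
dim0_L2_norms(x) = [0.34, 0.2, 0.24]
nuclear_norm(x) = 0.65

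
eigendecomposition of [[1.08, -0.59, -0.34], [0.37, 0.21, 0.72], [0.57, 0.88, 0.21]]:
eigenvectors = [[(0.7+0j), 0.70-0.00j, (-0.07+0j)], [0.00-0.46j, 0.46j, -0.65+0.00j], [0.06-0.54j, 0.06+0.54j, 0.76+0.00j]]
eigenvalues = [(1.05+0.65j), (1.05-0.65j), (-0.59+0j)]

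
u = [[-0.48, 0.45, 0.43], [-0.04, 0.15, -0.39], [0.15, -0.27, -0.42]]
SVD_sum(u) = [[-0.38, 0.40, 0.54], [0.09, -0.09, -0.12], [0.25, -0.26, -0.35]] + [[-0.06,  0.08,  -0.1], [-0.16,  0.22,  -0.27], [-0.04,  0.05,  -0.06]] + [[-0.04, -0.03, -0.00], [0.03, 0.02, 0.0], [-0.07, -0.06, -0.01]]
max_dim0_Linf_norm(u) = 0.48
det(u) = 0.04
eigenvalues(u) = [-0.79, -0.21, 0.25]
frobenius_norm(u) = 1.03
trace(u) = -0.75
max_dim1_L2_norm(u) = 0.79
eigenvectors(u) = [[0.87,0.92,0.39],[-0.16,0.34,0.88],[-0.47,0.22,-0.27]]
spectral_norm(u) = 0.94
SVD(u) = [[-0.82, -0.34, 0.46], [0.18, -0.92, -0.36], [0.54, -0.21, 0.82]] @ diag([0.9389238536061871, 0.41558271248165646, 0.10729867760459996]) @ [[0.5,-0.52,-0.69], [0.41,-0.57,0.72], [-0.76,-0.64,-0.07]]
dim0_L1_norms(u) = [0.67, 0.87, 1.24]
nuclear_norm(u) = 1.46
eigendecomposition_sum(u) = [[-0.32, 0.37, 0.76], [0.06, -0.07, -0.14], [0.17, -0.2, -0.41]] + [[-0.14, -0.02, -0.26], [-0.05, -0.01, -0.1], [-0.03, -0.00, -0.06]] + [[-0.02, 0.10, -0.07],  [-0.04, 0.22, -0.16],  [0.01, -0.07, 0.05]]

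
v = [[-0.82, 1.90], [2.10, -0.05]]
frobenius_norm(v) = 2.95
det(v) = -3.95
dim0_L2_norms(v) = [2.25, 1.9]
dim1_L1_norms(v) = [2.72, 2.15]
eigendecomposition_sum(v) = [[-1.47, 1.15], [1.27, -1.0]] + [[0.65, 0.75], [0.83, 0.95]]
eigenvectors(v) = [[-0.76, -0.62], [0.66, -0.79]]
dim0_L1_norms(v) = [2.92, 1.95]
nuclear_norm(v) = 4.07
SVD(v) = [[-0.69, 0.72],  [0.72, 0.69]] @ diag([2.483065453666407, 1.5903728974075353]) @ [[0.84, -0.55], [0.55, 0.84]]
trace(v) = -0.87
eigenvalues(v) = [-2.47, 1.6]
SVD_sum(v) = [[-1.44, 0.94], [1.5, -0.98]] + [[0.62, 0.96], [0.6, 0.93]]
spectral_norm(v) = 2.48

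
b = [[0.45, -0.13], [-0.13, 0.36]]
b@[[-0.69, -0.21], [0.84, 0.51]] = [[-0.42, -0.16],[0.39, 0.21]]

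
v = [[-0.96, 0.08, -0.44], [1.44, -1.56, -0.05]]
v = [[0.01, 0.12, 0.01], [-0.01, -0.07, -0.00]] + [[-0.97, -0.04, -0.45], [1.45, -1.49, -0.05]]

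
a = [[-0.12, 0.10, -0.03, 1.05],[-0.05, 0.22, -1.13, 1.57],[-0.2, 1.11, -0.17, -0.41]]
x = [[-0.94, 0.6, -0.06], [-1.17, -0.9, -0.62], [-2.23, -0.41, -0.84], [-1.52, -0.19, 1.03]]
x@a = [[0.09, -0.03, -0.64, -0.02], [0.31, -1.00, 1.16, -2.39], [0.46, -1.25, 0.67, -2.64], [-0.01, 0.95, 0.09, -2.32]]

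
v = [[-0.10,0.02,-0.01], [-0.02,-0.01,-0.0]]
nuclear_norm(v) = 0.12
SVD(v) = [[-0.99, -0.17], [-0.17, 0.99]] @ diag([0.10399101933452992, 0.0136333377338578]) @ [[0.98, -0.17, 0.09], [-0.18, -0.97, 0.13]]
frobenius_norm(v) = 0.10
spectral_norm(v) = 0.10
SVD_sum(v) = [[-0.1,0.02,-0.01], [-0.02,0.0,-0.00]] + [[0.00, 0.00, -0.00], [-0.0, -0.01, 0.0]]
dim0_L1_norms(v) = [0.12, 0.03, 0.01]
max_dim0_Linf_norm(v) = 0.1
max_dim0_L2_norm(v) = 0.1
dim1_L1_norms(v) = [0.13, 0.03]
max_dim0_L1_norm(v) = 0.12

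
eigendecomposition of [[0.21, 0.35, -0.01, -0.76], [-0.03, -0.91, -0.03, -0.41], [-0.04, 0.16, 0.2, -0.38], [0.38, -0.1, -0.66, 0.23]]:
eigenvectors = [[-0.86+0.00j, -0.86-0.00j, (0.81+0j), -0.23+0.00j],[-0.04-0.09j, -0.04+0.09j, (-0.13+0j), (0.96+0j)],[(-0.38-0.1j), (-0.38+0.1j), (0.55+0j), -0.11+0.00j],[0.14+0.30j, 0.14-0.30j, 0.18+0.00j, (0.09+0j)]]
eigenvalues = [(0.34+0.3j), (0.34-0.3j), (-0.02+0j), (-0.94+0j)]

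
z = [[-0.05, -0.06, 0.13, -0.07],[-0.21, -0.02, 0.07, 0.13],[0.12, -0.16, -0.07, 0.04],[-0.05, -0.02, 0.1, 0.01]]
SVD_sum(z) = [[-0.07,0.01,0.04,0.02], [-0.19,0.03,0.12,0.05], [0.12,-0.02,-0.07,-0.03], [-0.08,0.01,0.05,0.02]] + [[-0.0, -0.0, -0.0, 0.0], [-0.0, -0.08, -0.01, 0.05], [-0.01, -0.13, -0.01, 0.08], [-0.0, -0.01, -0.0, 0.01]] + [[0.03, -0.06, 0.09, -0.08], [-0.01, 0.03, -0.04, 0.03], [0.00, -0.01, 0.02, -0.01], [0.01, -0.03, 0.04, -0.03]] + [[-0.01,-0.0,-0.01,-0.01], [-0.0,-0.00,-0.00,-0.0], [0.00,0.00,0.0,0.00], [0.01,0.01,0.02,0.02]]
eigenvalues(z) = [(0.09+0.05j), (0.09-0.05j), (-0.15+0.06j), (-0.15-0.06j)]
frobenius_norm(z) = 0.39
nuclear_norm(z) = 0.68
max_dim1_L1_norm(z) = 0.43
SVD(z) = [[-0.28, -0.03, 0.85, 0.44],  [-0.77, -0.5, -0.36, 0.17],  [0.48, -0.86, 0.14, -0.02],  [-0.3, -0.09, 0.35, -0.88]] @ diag([0.3028610180922153, 0.18100317667978516, 0.1680175275644918, 0.03135544901749168]) @ [[0.82, -0.13, -0.51, -0.21],[0.04, 0.84, 0.07, -0.54],[0.19, -0.44, 0.66, -0.58],[-0.53, -0.3, -0.55, -0.57]]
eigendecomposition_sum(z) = [[(0.04-0.05j), (-0.03+0.01j), (0.01+0.01j), (-0.03+0.08j)], [(-0.04-0j), (0.01+0.01j), 0.00-0.01j, 0.05-0.02j], [0.05-0.06j, (-0.04+0.01j), (0.01+0.01j), (-0.03+0.1j)], [0.01-0.06j, -0.02+0.02j, (0.01+0j), 0.02+0.07j]] + [[(0.04+0.05j),-0.03-0.01j,0.01-0.01j,(-0.03-0.08j)], [(-0.04+0j),(0.01-0.01j),0.00+0.01j,0.05+0.02j], [(0.05+0.06j),(-0.04-0.01j),0.01-0.01j,-0.03-0.10j], [(0.01+0.06j),(-0.02-0.02j),(0.01-0j),(0.02-0.07j)]] + [[-0.07-0.01j, -0.00+0.09j, (0.06+0.09j), -0.01-0.10j], [(-0.07-0.02j), (-0.02+0.09j), (0.03+0.11j), 0.02-0.10j], [(0.01-0.03j), (-0.04-0.01j), -0.05+0.02j, (0.05+0j)], [-0.03+0.00j, (0.01+0.05j), 0.04+0.04j, (-0.01-0.05j)]] + [[(-0.07+0.01j),(-0-0.09j),0.06-0.09j,(-0.01+0.1j)], [-0.07+0.02j,(-0.02-0.09j),(0.03-0.11j),(0.02+0.1j)], [(0.01+0.03j),(-0.04+0.01j),(-0.05-0.02j),0.05-0.00j], [-0.03-0.00j,0.01-0.05j,0.04-0.04j,-0.01+0.05j]]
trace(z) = -0.13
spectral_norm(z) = 0.30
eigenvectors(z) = [[(-0.5-0.03j), -0.50+0.03j, -0.60+0.15j, -0.60-0.15j], [(0.18+0.25j), 0.18-0.25j, -0.65+0.00j, -0.65-0.00j], [-0.66+0.00j, (-0.66-0j), -0.03-0.30j, (-0.03+0.3j)], [(-0.41+0.23j), (-0.41-0.23j), (-0.29+0.14j), (-0.29-0.14j)]]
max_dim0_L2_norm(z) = 0.25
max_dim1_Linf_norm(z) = 0.21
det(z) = 0.00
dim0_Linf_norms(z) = [0.21, 0.16, 0.13, 0.13]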